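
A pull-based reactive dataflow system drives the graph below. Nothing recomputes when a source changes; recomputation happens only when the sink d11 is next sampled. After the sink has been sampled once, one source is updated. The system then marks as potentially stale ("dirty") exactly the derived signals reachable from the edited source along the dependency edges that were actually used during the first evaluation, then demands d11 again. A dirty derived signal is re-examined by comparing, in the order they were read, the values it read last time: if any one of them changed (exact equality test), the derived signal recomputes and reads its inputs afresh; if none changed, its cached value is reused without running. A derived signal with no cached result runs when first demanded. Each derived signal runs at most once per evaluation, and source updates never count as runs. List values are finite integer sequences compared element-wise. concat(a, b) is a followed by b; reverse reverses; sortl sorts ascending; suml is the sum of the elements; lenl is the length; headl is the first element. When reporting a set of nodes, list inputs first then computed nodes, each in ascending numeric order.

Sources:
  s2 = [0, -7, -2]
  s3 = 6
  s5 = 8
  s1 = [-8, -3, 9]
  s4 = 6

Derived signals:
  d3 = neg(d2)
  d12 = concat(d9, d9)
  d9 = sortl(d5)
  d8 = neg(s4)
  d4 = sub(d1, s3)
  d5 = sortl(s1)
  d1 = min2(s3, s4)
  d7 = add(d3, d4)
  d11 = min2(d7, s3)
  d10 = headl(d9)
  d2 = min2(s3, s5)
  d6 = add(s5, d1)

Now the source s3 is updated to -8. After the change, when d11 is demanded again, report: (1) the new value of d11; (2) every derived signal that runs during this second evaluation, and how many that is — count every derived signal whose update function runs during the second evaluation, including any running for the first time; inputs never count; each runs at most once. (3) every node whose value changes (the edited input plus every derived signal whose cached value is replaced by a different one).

First evaluation (everything demanded from the output):
  d1 = min2(6, 6) = 6
  d2 = min2(6, 8) = 6
  d3 = neg(6) = -6
  d4 = sub(6, 6) = 0
  d7 = add(-6, 0) = -6
  d11 = min2(-6, 6) = -6

Propagation after the edit:
  d1: runs — s3 6->-8; result -8.
  d2: runs — s3 6->-8; result -8.
  d3: runs — d2 6->-8; result 8.
  d4: runs — d1 6->-8; s3 6->-8; result 0 (same value as before).
  d7: runs — d3 -6->8; result 8.
  d11: runs — d7 -6->8; s3 6->-8; result -8.

New value of d11: -8.
Derived signals that run: d1, d2, d3, d4, d7, d11 — 6 in total.
Values that change: s3, d1, d2, d3, d7, d11.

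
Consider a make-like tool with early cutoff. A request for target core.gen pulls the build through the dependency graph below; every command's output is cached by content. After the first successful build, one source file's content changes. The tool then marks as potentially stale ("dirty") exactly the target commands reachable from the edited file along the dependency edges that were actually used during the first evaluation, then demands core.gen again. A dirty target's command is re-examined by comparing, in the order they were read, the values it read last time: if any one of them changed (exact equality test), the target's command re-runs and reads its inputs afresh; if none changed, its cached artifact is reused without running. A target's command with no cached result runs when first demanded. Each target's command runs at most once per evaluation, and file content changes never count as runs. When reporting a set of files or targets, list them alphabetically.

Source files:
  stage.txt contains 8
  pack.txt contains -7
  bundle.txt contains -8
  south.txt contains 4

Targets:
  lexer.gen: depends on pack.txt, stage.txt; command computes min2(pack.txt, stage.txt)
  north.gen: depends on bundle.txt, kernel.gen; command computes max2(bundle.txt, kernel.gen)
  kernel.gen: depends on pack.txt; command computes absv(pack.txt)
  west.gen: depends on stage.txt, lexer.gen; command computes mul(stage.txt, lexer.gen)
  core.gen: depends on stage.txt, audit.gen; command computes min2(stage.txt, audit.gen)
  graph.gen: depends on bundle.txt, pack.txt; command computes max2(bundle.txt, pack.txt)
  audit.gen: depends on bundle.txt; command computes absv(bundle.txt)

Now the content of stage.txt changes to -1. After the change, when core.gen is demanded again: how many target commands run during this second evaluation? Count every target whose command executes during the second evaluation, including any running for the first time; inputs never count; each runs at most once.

1 target commands run: core.gen.

First demand of the output computes:
  audit.gen = absv(-8) = 8
  core.gen = min2(8, 8) = 8

After the edit, cleaning proceeds:
  core.gen: a read changed (stage.txt 8->-1) — executes, giving -1.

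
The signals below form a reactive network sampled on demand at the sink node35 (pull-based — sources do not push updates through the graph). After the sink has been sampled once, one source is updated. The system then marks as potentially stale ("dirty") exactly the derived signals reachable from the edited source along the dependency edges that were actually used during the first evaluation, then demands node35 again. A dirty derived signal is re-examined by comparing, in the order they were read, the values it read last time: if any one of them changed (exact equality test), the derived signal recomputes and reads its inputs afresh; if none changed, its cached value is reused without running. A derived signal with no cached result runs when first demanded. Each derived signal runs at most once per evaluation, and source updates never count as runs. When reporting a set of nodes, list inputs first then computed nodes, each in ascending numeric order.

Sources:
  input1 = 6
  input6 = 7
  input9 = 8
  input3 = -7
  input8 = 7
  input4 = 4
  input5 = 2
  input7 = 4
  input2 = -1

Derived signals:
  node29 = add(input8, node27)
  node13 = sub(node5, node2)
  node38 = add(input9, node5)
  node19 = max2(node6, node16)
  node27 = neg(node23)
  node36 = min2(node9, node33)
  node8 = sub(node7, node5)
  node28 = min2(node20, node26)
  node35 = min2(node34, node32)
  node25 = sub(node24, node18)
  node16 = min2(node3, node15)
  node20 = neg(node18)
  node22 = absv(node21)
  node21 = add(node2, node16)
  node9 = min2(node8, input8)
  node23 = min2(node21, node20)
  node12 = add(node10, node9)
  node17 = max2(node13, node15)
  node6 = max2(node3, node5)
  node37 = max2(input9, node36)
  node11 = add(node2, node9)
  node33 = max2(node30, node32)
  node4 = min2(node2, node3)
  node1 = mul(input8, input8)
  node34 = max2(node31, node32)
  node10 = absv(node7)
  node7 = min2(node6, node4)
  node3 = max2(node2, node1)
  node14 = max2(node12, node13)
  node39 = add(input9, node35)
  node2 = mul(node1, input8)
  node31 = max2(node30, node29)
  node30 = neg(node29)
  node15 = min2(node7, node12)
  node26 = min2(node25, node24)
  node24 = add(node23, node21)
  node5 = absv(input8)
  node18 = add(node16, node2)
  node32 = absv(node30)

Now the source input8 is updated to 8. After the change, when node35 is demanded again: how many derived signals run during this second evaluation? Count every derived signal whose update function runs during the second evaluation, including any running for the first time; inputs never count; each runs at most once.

Run set: node1, node2, node3, node4, node5, node6, node7, node8, node9, node10, node12, node15, node16, node18, node20, node21, node23, node27, node29, node30, node31, node32, node34, node35 (24 run).

Initial pass — values computed on the first demand:
  node1 = mul(7, 7) = 49
  node2 = mul(49, 7) = 343
  node3 = max2(343, 49) = 343
  node4 = min2(343, 343) = 343
  node5 = absv(7) = 7
  node6 = max2(343, 7) = 343
  node7 = min2(343, 343) = 343
  node8 = sub(343, 7) = 336
  node9 = min2(336, 7) = 7
  node10 = absv(343) = 343
  node12 = add(343, 7) = 350
  node15 = min2(343, 350) = 343
  node16 = min2(343, 343) = 343
  node18 = add(343, 343) = 686
  node20 = neg(686) = -686
  node21 = add(343, 343) = 686
  node23 = min2(686, -686) = -686
  node27 = neg(-686) = 686
  node29 = add(7, 686) = 693
  node30 = neg(693) = -693
  node31 = max2(-693, 693) = 693
  node32 = absv(-693) = 693
  node34 = max2(693, 693) = 693
  node35 = min2(693, 693) = 693

Second demand — change propagation:
  node1: re-runs because input8 7->8; input8 7->8; new result 64.
  node2: re-runs because node1 49->64; input8 7->8; new result 512.
  node3: re-runs because node2 343->512; node1 49->64; new result 512.
  node4: re-runs because node2 343->512; node3 343->512; new result 512.
  node5: re-runs because input8 7->8; new result 8.
  node6: re-runs because node3 343->512; node5 7->8; new result 512.
  node7: re-runs because node6 343->512; node4 343->512; new result 512.
  node8: re-runs because node7 343->512; node5 7->8; new result 504.
  node9: re-runs because node8 336->504; input8 7->8; new result 8.
  node10: re-runs because node7 343->512; new result 512.
  node12: re-runs because node10 343->512; node9 7->8; new result 520.
  node15: re-runs because node7 343->512; node12 350->520; new result 512.
  node16: re-runs because node3 343->512; node15 343->512; new result 512.
  node18: re-runs because node16 343->512; node2 343->512; new result 1024.
  node20: re-runs because node18 686->1024; new result -1024.
  node21: re-runs because node2 343->512; node16 343->512; new result 1024.
  node23: re-runs because node21 686->1024; node20 -686->-1024; new result -1024.
  node27: re-runs because node23 -686->-1024; new result 1024.
  node29: re-runs because input8 7->8; node27 686->1024; new result 1032.
  node30: re-runs because node29 693->1032; new result -1032.
  node31: re-runs because node30 -693->-1032; node29 693->1032; new result 1032.
  node32: re-runs because node30 -693->-1032; new result 1032.
  node34: re-runs because node31 693->1032; node32 693->1032; new result 1032.
  node35: re-runs because node34 693->1032; node32 693->1032; new result 1032.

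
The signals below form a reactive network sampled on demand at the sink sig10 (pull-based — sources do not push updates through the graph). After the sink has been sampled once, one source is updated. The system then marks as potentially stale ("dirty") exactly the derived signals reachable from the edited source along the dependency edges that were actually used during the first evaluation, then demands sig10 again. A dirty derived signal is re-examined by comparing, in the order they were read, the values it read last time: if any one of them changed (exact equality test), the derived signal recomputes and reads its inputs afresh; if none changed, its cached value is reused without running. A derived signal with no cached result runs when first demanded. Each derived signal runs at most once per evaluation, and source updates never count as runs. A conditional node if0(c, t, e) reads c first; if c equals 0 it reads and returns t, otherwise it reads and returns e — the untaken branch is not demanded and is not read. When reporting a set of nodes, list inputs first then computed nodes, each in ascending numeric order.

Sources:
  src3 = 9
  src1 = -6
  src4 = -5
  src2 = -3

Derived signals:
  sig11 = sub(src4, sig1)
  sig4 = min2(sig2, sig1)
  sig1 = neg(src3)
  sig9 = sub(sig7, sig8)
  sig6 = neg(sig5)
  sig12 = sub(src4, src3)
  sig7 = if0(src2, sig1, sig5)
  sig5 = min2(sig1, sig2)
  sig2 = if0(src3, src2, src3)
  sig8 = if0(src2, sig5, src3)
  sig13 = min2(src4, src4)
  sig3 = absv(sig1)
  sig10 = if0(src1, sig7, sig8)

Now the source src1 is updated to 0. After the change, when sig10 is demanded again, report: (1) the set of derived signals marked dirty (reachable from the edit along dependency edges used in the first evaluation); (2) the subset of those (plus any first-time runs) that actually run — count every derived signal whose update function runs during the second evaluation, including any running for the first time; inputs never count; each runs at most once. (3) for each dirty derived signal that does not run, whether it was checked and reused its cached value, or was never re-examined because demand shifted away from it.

Initial pass — values computed on the first demand:
  sig8 = if0(src2=-3 -> else branch src3) = 9
  sig10 = if0(src1=-6 -> else branch sig8) = 9

Second demand — change propagation:
  sig1: newly demanded (no cache) — executes and yields -9.
  sig2: newly demanded (no cache) — executes and yields 9.
  sig5: newly demanded (no cache) — executes and yields -9.
  sig7: newly demanded (no cache) — executes and yields -9.
  sig10: re-runs because src1 -6->0; new result -9.

The important point: the flipped condition pulls in fresh nodes; sig1, sig2, sig5, sig7 run for the first time.

Dirty set: sig10.
Run set: sig1, sig2, sig5, sig7, sig10 (5 run).
All dirty derived signals ended up running.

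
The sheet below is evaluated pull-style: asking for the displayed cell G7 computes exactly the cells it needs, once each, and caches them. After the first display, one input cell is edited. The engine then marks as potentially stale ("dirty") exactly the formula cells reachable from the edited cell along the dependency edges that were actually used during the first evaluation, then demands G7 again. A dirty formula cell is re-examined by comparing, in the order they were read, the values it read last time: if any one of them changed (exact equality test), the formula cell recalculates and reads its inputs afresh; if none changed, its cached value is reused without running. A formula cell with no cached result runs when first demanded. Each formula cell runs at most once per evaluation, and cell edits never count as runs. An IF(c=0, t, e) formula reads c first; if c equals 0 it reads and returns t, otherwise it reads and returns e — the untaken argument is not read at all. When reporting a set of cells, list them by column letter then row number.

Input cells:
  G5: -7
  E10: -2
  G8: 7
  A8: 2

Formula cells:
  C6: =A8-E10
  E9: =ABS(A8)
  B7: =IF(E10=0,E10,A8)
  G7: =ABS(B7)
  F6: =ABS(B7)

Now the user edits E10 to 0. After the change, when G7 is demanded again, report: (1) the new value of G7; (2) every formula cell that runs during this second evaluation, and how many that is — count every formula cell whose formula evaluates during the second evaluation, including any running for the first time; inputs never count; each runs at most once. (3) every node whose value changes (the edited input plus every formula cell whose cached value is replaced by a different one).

Demanding G7 again yields 0.
2 formula cells run: B7, G7.
The nodes whose values change: B7, E10, G7.

First demand of the output computes:
  B7 = IF(E10=0: E10=-2 -> else branch A8) = 2
  G7 = ABS(2) = 2

After the edit, cleaning proceeds:
  B7: a read changed (E10 -2->0) — executes, giving 0.
  G7: a read changed (B7 2->0) — executes, giving 0.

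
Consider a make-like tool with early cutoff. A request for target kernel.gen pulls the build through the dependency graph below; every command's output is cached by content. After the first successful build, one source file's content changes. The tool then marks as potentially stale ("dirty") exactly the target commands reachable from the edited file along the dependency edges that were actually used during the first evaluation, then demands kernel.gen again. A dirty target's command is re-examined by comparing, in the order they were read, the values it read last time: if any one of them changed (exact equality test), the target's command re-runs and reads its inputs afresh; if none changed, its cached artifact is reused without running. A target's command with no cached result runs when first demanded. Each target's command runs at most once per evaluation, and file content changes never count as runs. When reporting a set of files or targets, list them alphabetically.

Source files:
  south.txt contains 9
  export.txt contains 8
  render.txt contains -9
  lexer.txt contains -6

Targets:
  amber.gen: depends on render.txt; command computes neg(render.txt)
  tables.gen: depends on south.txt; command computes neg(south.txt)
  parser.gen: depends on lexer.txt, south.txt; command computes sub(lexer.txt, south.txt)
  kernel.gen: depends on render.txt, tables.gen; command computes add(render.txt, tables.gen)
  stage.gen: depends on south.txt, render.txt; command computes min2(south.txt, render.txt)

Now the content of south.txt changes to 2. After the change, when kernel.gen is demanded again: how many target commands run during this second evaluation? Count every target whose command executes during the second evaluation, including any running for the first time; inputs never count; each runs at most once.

2 target commands run: kernel.gen, tables.gen.

First demand of the output computes:
  tables.gen = neg(9) = -9
  kernel.gen = add(-9, -9) = -18

After the edit, cleaning proceeds:
  tables.gen: a read changed (south.txt 9->2) — executes, giving -2.
  kernel.gen: a read changed (tables.gen -9->-2) — executes, giving -11.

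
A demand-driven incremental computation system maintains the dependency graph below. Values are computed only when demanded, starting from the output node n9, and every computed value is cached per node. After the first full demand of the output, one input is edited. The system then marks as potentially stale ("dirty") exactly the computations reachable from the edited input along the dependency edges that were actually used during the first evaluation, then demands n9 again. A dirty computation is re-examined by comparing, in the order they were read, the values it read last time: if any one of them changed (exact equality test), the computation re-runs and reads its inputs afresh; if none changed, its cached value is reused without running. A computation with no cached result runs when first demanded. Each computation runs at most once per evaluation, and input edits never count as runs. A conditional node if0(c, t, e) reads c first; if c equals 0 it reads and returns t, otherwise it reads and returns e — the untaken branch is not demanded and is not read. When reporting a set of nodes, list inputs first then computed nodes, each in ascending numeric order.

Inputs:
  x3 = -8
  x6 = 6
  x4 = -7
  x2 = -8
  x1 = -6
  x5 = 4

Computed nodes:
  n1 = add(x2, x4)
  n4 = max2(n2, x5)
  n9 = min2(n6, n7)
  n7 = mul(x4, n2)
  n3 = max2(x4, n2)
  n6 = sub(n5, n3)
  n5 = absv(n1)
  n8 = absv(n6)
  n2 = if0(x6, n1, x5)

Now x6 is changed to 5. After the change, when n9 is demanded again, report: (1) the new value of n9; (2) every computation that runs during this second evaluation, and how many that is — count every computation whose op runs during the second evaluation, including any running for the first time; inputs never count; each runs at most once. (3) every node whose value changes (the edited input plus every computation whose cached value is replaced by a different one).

First evaluation (everything demanded from the output):
  n1 = add(-8, -7) = -15
  n2 = if0(x6=6 -> else branch x5) = 4
  n3 = max2(-7, 4) = 4
  n5 = absv(-15) = 15
  n6 = sub(15, 4) = 11
  n7 = mul(-7, 4) = -28
  n9 = min2(11, -28) = -28

Propagation after the edit:
  n2: runs — x6 6->5; result 4 (same value as before).
  n3: checked — values it read are unchanged (x4 unchanged, n2 unchanged); reused cached 4 without running.
  n6: checked — values it read are unchanged (n5 unchanged, n3 unchanged); reused cached 11 without running.
  n7: checked — values it read are unchanged (x4 unchanged, n2 unchanged); reused cached -28 without running.
  n9: checked — values it read are unchanged (n6 unchanged, n7 unchanged); reused cached -28 without running.

Key observation: the change is absorbed at n2 — it re-runs but produces the same value, and the output's value is unchanged.

New value of n9: -28.
Computations that run: n2 — 1 in total.
Values that change: x6.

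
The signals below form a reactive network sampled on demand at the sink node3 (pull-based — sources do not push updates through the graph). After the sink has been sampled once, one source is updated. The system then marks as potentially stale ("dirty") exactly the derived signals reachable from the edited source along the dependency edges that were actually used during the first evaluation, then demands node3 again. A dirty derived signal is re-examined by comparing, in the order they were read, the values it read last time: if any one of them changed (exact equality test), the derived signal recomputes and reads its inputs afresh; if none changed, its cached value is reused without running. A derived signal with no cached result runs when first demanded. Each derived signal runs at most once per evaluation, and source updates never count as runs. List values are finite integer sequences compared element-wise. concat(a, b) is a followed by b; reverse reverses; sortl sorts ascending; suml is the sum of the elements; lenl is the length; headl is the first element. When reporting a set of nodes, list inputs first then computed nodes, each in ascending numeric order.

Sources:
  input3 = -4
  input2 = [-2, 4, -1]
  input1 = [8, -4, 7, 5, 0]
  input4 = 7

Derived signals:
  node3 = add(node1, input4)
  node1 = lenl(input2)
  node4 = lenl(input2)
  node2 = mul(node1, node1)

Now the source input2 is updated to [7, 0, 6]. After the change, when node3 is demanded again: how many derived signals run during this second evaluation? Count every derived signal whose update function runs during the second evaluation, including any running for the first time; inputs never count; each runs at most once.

Run set: node1 (1 run).
The important point: node1 recomputes to an identical value, and the output ends up unchanged.

Initial pass — values computed on the first demand:
  node1 = lenl([-2, 4, -1]) = 3
  node3 = add(3, 7) = 10

Second demand — change propagation:
  node1: re-runs because input2 [-2, 4, -1]->[7, 0, 6]; new result 3 (unchanged).
  node3: re-examined; everything it read last time is the same (node1 unchanged, input4 unchanged) — cache 10 kept, no run.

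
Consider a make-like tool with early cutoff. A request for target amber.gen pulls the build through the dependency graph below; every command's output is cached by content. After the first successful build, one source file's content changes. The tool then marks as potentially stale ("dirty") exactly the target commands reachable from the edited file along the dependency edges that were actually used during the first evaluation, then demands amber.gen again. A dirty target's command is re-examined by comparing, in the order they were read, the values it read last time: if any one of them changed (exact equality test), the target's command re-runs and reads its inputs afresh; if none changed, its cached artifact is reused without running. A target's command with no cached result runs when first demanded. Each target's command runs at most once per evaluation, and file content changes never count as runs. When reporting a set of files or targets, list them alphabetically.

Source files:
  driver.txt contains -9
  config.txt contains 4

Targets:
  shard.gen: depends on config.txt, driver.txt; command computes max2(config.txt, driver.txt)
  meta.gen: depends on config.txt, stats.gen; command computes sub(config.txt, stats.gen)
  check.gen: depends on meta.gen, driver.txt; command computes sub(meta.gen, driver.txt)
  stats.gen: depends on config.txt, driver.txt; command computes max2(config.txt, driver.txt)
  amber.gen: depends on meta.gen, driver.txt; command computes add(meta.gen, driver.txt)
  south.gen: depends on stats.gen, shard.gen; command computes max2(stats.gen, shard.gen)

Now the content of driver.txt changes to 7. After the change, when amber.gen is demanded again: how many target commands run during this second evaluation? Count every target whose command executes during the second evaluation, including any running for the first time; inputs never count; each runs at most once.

3 target commands run: amber.gen, meta.gen, stats.gen.

First demand of the output computes:
  stats.gen = max2(4, -9) = 4
  meta.gen = sub(4, 4) = 0
  amber.gen = add(0, -9) = -9

After the edit, cleaning proceeds:
  stats.gen: a read changed (driver.txt -9->7) — executes, giving 7.
  meta.gen: a read changed (stats.gen 4->7) — executes, giving -3.
  amber.gen: a read changed (meta.gen 0->-3; driver.txt -9->7) — executes, giving 4.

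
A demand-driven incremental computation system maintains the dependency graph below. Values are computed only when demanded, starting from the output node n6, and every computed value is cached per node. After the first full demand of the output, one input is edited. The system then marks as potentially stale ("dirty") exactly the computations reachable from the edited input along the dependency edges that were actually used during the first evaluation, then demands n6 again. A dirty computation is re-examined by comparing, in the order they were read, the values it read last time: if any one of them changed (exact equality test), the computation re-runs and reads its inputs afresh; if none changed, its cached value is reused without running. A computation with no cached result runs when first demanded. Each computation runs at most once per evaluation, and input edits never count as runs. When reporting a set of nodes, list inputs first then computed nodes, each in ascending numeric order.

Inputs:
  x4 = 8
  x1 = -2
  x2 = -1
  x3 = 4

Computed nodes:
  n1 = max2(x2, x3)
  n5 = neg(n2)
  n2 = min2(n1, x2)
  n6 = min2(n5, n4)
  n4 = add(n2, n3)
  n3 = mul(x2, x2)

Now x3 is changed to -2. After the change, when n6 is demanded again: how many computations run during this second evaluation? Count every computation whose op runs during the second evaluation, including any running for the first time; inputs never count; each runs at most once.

Computations that run: n1, n2 — 2 in total.
Key observation: the change is absorbed at n2 — it re-runs but produces the same value, and the output's value is unchanged.

First evaluation (everything demanded from the output):
  n1 = max2(-1, 4) = 4
  n2 = min2(4, -1) = -1
  n3 = mul(-1, -1) = 1
  n4 = add(-1, 1) = 0
  n5 = neg(-1) = 1
  n6 = min2(1, 0) = 0

Propagation after the edit:
  n1: runs — x3 4->-2; result -1.
  n2: runs — n1 4->-1; result -1 (same value as before).
  n4: checked — values it read are unchanged (n2 unchanged, n3 unchanged); reused cached 0 without running.
  n5: checked — values it read are unchanged (n2 unchanged); reused cached 1 without running.
  n6: checked — values it read are unchanged (n5 unchanged, n4 unchanged); reused cached 0 without running.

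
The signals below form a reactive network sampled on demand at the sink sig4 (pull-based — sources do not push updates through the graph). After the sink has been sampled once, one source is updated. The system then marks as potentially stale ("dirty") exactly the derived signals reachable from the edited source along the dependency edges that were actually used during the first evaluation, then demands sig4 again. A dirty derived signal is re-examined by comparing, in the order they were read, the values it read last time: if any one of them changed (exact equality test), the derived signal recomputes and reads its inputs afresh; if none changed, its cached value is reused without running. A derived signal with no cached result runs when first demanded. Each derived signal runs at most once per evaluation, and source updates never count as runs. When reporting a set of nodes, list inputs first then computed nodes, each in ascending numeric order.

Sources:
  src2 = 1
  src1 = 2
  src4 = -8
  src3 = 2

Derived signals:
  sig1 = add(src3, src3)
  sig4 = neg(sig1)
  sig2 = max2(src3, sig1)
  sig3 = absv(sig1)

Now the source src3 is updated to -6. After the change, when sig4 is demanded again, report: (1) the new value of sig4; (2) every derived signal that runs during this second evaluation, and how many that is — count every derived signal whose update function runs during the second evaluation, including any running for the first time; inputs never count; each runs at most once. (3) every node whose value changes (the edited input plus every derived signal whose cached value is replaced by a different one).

sig4 now evaluates to 12.
Run set: sig1, sig4 (2 run).
Changed values: src3, sig1, sig4.

Initial pass — values computed on the first demand:
  sig1 = add(2, 2) = 4
  sig4 = neg(4) = -4

Second demand — change propagation:
  sig1: re-runs because src3 2->-6; src3 2->-6; new result -12.
  sig4: re-runs because sig1 4->-12; new result 12.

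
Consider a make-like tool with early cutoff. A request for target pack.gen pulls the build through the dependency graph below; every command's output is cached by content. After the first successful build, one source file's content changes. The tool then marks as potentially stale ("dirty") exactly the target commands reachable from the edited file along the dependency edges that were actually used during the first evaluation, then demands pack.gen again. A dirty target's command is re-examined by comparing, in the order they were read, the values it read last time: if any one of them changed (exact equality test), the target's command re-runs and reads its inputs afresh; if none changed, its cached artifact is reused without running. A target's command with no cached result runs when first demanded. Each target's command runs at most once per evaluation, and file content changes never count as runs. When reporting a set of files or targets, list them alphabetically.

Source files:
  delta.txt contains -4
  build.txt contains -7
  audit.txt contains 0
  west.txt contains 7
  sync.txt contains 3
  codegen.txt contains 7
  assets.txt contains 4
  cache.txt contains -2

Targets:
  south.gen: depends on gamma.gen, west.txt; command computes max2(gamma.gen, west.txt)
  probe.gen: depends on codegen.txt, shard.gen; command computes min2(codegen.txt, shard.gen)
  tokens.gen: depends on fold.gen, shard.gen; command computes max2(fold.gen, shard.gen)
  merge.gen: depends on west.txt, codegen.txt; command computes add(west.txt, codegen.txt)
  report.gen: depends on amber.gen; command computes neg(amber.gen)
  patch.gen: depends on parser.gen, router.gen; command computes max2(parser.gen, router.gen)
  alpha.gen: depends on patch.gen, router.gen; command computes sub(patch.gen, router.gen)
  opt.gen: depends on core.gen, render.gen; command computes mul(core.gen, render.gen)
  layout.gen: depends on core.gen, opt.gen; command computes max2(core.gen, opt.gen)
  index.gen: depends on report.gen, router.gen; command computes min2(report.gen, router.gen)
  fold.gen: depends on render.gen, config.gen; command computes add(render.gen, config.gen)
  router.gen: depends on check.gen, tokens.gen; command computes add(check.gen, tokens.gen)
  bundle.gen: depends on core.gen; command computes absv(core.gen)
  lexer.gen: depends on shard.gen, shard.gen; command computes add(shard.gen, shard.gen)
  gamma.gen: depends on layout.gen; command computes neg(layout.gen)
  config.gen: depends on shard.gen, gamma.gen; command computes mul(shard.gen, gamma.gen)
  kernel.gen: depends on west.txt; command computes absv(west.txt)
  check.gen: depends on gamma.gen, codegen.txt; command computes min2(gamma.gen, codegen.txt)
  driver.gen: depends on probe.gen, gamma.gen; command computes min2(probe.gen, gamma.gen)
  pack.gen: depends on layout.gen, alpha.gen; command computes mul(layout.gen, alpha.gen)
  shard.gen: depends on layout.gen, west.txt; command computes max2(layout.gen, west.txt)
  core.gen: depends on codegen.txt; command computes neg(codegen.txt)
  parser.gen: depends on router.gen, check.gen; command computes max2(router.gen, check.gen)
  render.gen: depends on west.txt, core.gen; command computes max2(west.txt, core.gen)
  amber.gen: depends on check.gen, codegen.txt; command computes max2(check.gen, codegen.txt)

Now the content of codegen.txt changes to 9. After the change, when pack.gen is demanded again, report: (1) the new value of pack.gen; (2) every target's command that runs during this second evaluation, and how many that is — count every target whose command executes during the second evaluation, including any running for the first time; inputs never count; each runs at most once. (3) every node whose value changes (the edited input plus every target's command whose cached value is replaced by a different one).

First demand of the output computes:
  core.gen = neg(7) = -7
  render.gen = max2(7, -7) = 7
  opt.gen = mul(-7, 7) = -49
  layout.gen = max2(-7, -49) = -7
  gamma.gen = neg(-7) = 7
  check.gen = min2(7, 7) = 7
  shard.gen = max2(-7, 7) = 7
  config.gen = mul(7, 7) = 49
  fold.gen = add(7, 49) = 56
  tokens.gen = max2(56, 7) = 56
  router.gen = add(7, 56) = 63
  parser.gen = max2(63, 7) = 63
  patch.gen = max2(63, 63) = 63
  alpha.gen = sub(63, 63) = 0
  pack.gen = mul(-7, 0) = 0

After the edit, cleaning proceeds:
  core.gen: a read changed (codegen.txt 7->9) — executes, giving -9.
  render.gen: a read changed (core.gen -7->-9) — executes, giving 7 — identical to its old value.
  opt.gen: a read changed (core.gen -7->-9) — executes, giving -63.
  layout.gen: a read changed (core.gen -7->-9; opt.gen -49->-63) — executes, giving -9.
  gamma.gen: a read changed (layout.gen -7->-9) — executes, giving 9.
  check.gen: a read changed (gamma.gen 7->9; codegen.txt 7->9) — executes, giving 9.
  shard.gen: a read changed (layout.gen -7->-9) — executes, giving 7 — identical to its old value.
  config.gen: a read changed (gamma.gen 7->9) — executes, giving 63.
  fold.gen: a read changed (config.gen 49->63) — executes, giving 70.
  tokens.gen: a read changed (fold.gen 56->70) — executes, giving 70.
  router.gen: a read changed (check.gen 7->9; tokens.gen 56->70) — executes, giving 79.
  parser.gen: a read changed (router.gen 63->79; check.gen 7->9) — executes, giving 79.
  patch.gen: a read changed (parser.gen 63->79; router.gen 63->79) — executes, giving 79.
  alpha.gen: a read changed (patch.gen 63->79; router.gen 63->79) — executes, giving 0 — identical to its old value.
  pack.gen: a read changed (layout.gen -7->-9) — executes, giving 0 — identical to its old value.

Demanding pack.gen again yields 0.
15 target commands run: alpha.gen, check.gen, config.gen, core.gen, fold.gen, gamma.gen, layout.gen, opt.gen, pack.gen, parser.gen, patch.gen, render.gen, router.gen, shard.gen, tokens.gen.
The nodes whose values change: check.gen, codegen.txt, config.gen, core.gen, fold.gen, gamma.gen, layout.gen, opt.gen, parser.gen, patch.gen, router.gen, tokens.gen.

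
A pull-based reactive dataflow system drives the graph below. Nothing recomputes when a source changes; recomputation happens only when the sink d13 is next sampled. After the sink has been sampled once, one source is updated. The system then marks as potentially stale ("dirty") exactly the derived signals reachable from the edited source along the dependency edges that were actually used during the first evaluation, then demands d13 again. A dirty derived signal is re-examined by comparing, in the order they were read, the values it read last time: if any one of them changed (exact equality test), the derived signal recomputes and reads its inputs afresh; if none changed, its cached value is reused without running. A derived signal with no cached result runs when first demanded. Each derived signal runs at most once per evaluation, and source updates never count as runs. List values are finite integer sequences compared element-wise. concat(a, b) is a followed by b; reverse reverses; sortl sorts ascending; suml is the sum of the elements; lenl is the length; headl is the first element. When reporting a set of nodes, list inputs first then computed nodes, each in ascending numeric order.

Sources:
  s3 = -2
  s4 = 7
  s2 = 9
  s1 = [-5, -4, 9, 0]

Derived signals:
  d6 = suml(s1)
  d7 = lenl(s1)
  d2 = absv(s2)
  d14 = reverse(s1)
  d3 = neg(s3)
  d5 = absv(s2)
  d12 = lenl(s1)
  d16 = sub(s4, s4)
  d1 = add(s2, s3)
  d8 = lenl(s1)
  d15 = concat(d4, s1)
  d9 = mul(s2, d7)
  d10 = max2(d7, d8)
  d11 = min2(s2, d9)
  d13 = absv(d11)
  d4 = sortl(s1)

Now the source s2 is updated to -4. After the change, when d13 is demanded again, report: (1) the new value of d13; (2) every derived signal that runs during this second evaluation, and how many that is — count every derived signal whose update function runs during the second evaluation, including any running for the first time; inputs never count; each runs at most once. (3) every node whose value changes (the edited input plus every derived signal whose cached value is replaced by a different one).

First evaluation (everything demanded from the output):
  d7 = lenl([-5, -4, 9, 0]) = 4
  d9 = mul(9, 4) = 36
  d11 = min2(9, 36) = 9
  d13 = absv(9) = 9

Propagation after the edit:
  d9: runs — s2 9->-4; result -16.
  d11: runs — s2 9->-4; d9 36->-16; result -16.
  d13: runs — d11 9->-16; result 16.

New value of d13: 16.
Derived signals that run: d9, d11, d13 — 3 in total.
Values that change: s2, d9, d11, d13.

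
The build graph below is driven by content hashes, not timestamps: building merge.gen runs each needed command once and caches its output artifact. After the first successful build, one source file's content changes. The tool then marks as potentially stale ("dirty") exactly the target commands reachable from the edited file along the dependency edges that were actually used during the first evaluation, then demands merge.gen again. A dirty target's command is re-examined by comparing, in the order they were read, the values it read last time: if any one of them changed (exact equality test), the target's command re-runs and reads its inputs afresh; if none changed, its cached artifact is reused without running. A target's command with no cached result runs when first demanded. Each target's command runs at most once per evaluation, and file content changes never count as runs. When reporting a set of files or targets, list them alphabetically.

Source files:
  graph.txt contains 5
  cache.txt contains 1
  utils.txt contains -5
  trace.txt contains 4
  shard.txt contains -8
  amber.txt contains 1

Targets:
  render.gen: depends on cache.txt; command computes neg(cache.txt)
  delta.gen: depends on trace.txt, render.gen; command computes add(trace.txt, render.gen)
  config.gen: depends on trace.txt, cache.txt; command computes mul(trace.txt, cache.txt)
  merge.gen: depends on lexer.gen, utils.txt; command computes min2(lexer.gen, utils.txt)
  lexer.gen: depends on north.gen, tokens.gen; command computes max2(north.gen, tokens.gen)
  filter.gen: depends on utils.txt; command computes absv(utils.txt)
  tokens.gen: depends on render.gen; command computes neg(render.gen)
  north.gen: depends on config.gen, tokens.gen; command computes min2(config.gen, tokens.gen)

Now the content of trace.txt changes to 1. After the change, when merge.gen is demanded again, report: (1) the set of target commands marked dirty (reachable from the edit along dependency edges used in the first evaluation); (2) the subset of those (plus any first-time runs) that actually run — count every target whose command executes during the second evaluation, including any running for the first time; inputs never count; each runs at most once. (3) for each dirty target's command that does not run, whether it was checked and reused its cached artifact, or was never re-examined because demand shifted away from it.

Dirty set: config.gen, lexer.gen, merge.gen, north.gen.
Run set: config.gen, north.gen (2 run).
Re-examined without running (cache reused): lexer.gen, merge.gen.
The important point: north.gen recomputes to an identical value, and the output ends up unchanged.

Initial pass — values computed on the first demand:
  config.gen = mul(4, 1) = 4
  render.gen = neg(1) = -1
  tokens.gen = neg(-1) = 1
  north.gen = min2(4, 1) = 1
  lexer.gen = max2(1, 1) = 1
  merge.gen = min2(1, -5) = -5

Second demand — change propagation:
  config.gen: re-runs because trace.txt 4->1; new result 1.
  north.gen: re-runs because config.gen 4->1; new result 1 (unchanged).
  lexer.gen: re-examined; everything it read last time is the same (north.gen unchanged, tokens.gen unchanged) — cache 1 kept, no run.
  merge.gen: re-examined; everything it read last time is the same (lexer.gen unchanged, utils.txt unchanged) — cache -5 kept, no run.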